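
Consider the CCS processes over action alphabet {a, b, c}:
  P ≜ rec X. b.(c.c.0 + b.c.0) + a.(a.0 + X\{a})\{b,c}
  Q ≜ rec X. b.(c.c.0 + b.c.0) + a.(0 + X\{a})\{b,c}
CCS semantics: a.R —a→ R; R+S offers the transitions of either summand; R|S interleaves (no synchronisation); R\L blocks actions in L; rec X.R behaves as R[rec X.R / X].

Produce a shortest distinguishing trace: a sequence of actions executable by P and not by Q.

LTS(P): 6 reachable states
  s0 = rec X. b.(c.c.0 + b.c.0) + a.(a.0 + X\{a})\{b,c} ⊢ —a→ s1, —b→ s2
  s1 = (a.0 + (rec X. b.(c.c.0 + b.c.0) + a.(a.0 + X\{a})\{b,c})\{a})\{b,c} ⊢ —a→ s3
  s2 = c.c.0 + b.c.0 ⊢ —b→ s4, —c→ s4
  s3 = 0\{b,c} ⊢ stopped
  s4 = c.0 ⊢ —c→ s5
  s5 = 0 ⊢ stopped
LTS(Q): 5 reachable states
  t0 = rec X. b.(c.c.0 + b.c.0) + a.(0 + X\{a})\{b,c} ⊢ —a→ t1, —b→ t2
  t1 = (0 + (rec X. b.(c.c.0 + b.c.0) + a.(0 + X\{a})\{b,c})\{a})\{b,c} ⊢ stopped
  t2 = c.c.0 + b.c.0 ⊢ —b→ t3, —c→ t3
  t3 = c.0 ⊢ —c→ t4
  t4 = 0 ⊢ stopped
Trace ⟨aa⟩ through P, begin at {s0}:
  after a @ step 1: {s1}
  after a @ step 2: {s3}
  P completes σ.
Trace ⟨aa⟩ through Q, begin at {t0}:
  after a @ step 1: {t1}
  after a @ step 2: ∅  — Q cannot continue

aa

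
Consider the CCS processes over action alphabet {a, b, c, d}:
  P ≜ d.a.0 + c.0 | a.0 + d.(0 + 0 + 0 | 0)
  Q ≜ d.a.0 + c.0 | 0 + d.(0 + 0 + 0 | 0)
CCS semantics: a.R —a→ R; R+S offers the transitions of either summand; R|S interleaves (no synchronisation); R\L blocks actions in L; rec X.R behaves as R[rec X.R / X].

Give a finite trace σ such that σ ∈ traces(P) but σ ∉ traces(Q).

a

LTS(P): 7 reachable states
  m0 = d.a.0 + c.0 | a.0 + d.(0 + 0 + 0 | 0) :: =a=> m1, =c=> m2, =d=> m3, =d=> m4
  m1 = c.0 | 0 :: =c=> m5
  m2 = 0 | a.0 :: =a=> m5
  m3 = 0 + 0 + 0 | 0 :: deadlocked
  m4 = a.0 :: =a=> m6
  m5 = 0 | 0 :: deadlocked
  m6 = 0 :: deadlocked
LTS(Q): 5 reachable states
  n0 = d.a.0 + c.0 | 0 + d.(0 + 0 + 0 | 0) :: =c=> n1, =d=> n2, =d=> n3
  n1 = 0 | 0 :: deadlocked
  n2 = 0 + 0 + 0 | 0 :: deadlocked
  n3 = a.0 :: =a=> n4
  n4 = 0 :: deadlocked
Executing a from P (initial set {m0}):
  after a @ step 1: {m1}
  — P admits the full trace.
Executing a from Q (initial set {n0}):
  after a @ step 1: ∅ (Q stuck)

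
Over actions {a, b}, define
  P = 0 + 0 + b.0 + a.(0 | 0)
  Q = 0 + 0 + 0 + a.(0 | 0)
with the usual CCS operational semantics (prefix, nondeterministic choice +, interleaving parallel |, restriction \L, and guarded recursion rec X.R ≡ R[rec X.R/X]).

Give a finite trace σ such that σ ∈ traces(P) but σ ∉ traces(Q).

b

Reachable graph of P (3 states):
  s0 = 0 + 0 + b.0 + a.(0 | 0) has moves =a=> s1, =b=> s2
  s1 = 0 | 0 has moves ∅
  s2 = 0 has moves ∅
Reachable graph of Q (2 states):
  t0 = 0 + 0 + 0 + a.(0 | 0) has moves =a=> t1
  t1 = 0 | 0 has moves ∅
Trace ⟨b⟩ through P, begin at {s0}:
  [1] b ⇒ {s2}
  P completes σ.
Trace ⟨b⟩ through Q, begin at {t0}:
  [1] b ⇒ no successor for Q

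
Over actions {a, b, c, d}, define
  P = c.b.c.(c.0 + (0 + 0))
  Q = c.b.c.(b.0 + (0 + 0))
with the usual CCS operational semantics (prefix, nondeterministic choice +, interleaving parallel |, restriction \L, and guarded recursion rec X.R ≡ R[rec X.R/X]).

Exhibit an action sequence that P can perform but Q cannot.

cbcc

P's transition system — 5 states:
  m0 = c.b.c.(c.0 + (0 + 0)) → --c--▸ m1
  m1 = b.c.(c.0 + (0 + 0)) → --b--▸ m2
  m2 = c.(c.0 + (0 + 0)) → --c--▸ m3
  m3 = c.0 + (0 + 0) → --c--▸ m4
  m4 = 0 → deadlocked
Q's transition system — 5 states:
  n0 = c.b.c.(b.0 + (0 + 0)) → --c--▸ n1
  n1 = b.c.(b.0 + (0 + 0)) → --b--▸ n2
  n2 = c.(b.0 + (0 + 0)) → --c--▸ n3
  n3 = b.0 + (0 + 0) → --b--▸ n4
  n4 = 0 → deadlocked
Executing cbcc from P (initial set {m0}):
  step 1 (c): {m1}
  step 2 (b): {m2}
  step 3 (c): {m3}
  step 4 (c): {m4}
  — P admits the full trace.
Executing cbcc from Q (initial set {n0}):
  step 1 (c): {n1}
  step 2 (b): {n2}
  step 3 (c): {n3}
  step 4 (c): no successor for Q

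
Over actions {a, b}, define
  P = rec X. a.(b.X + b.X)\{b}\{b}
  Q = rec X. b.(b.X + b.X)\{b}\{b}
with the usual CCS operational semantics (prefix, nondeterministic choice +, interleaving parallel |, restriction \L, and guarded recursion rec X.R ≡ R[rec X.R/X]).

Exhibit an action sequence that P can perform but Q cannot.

Reachable graph of P (2 states):
  p0 = rec X. a.(b.X + b.X)\{b}\{b} has moves =a=> p1
  p1 = (b.(rec X. a.(b.X + b.X)\{b}\{b}) + b.(rec X. a.(b.X + b.X)\{b}\{b}))\{b}\{b} has moves ·
Reachable graph of Q (2 states):
  q0 = rec X. b.(b.X + b.X)\{b}\{b} has moves =b=> q1
  q1 = (b.(rec X. b.(b.X + b.X)\{b}\{b}) + b.(rec X. b.(b.X + b.X)\{b}\{b}))\{b}\{b} has moves ·
Executing a from P (initial set {p0}):
  step 1 (a): {p1}
  — P admits the full trace.
Executing a from Q (initial set {q0}):
  step 1 (a): ∅ (Q stuck)

a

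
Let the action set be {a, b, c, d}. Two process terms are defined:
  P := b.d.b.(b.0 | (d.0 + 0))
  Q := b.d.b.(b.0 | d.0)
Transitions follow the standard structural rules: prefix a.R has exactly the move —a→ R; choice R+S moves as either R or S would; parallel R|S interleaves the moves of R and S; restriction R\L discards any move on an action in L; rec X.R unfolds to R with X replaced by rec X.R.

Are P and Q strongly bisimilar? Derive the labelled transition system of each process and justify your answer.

bisimilar

LTS(P): 7 reachable states
  p0 = b.d.b.(b.0 | (d.0 + 0)) → --b--▸ p1
  p1 = d.b.(b.0 | (d.0 + 0)) → --d--▸ p2
  p2 = b.(b.0 | (d.0 + 0)) → --b--▸ p3
  p3 = b.0 | (d.0 + 0) → --b--▸ p4, --d--▸ p5
  p4 = 0 | (d.0 + 0) → --d--▸ p6
  p5 = b.0 | 0 → --b--▸ p6
  p6 = 0 | 0 → ∅
LTS(Q): 7 reachable states
  q0 = b.d.b.(b.0 | d.0) → --b--▸ q1
  q1 = d.b.(b.0 | d.0) → --d--▸ q2
  q2 = b.(b.0 | d.0) → --b--▸ q3
  q3 = b.0 | d.0 → --b--▸ q4, --d--▸ q5
  q4 = 0 | d.0 → --d--▸ q6
  q5 = b.0 | 0 → --b--▸ q6
  q6 = 0 | 0 → ∅
Coarsest stable partition (strong bisimilarity classes):
  B0 = {p0, q0}
  B1 = {p1, q1}
  B2 = {p2, q2}
  B3 = {p3, q3}
  B4 = {p5, q5}
  B5 = {p6, q6}
  B6 = {p4, q4}
p0 ∈ B0, q0 ∈ B0 → same block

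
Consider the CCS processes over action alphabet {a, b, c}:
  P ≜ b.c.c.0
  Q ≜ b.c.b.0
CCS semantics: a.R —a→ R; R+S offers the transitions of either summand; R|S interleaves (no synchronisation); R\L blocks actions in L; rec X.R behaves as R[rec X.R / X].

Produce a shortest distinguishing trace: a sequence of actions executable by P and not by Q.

LTS(P): 4 reachable states
  s0 = b.c.c.0 :: -b-> s1
  s1 = c.c.0 :: -c-> s2
  s2 = c.0 :: -c-> s3
  s3 = 0 :: (no moves)
LTS(Q): 4 reachable states
  t0 = b.c.b.0 :: -b-> t1
  t1 = c.b.0 :: -c-> t2
  t2 = b.0 :: -b-> t3
  t3 = 0 :: (no moves)
Trace ⟨bcc⟩ through P, begin at {s0}:
  after b @ step 1: {s1}
  after c @ step 2: {s2}
  after c @ step 3: {s3}
  ✓ P
Trace ⟨bcc⟩ through Q, begin at {t0}:
  after b @ step 1: {t1}
  after c @ step 2: {t2}
  after c @ step 3: no successor for Q

bcc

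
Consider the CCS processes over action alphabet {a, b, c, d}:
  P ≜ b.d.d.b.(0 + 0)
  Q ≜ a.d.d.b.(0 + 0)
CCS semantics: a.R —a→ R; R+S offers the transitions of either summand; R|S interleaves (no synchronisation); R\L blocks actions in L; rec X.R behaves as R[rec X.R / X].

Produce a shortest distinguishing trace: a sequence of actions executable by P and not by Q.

P's transition system — 5 states:
  p0 = b.d.d.b.(0 + 0) :: -b-> p1
  p1 = d.d.b.(0 + 0) :: -d-> p2
  p2 = d.b.(0 + 0) :: -d-> p3
  p3 = b.(0 + 0) :: -b-> p4
  p4 = 0 + 0 :: ∅
Q's transition system — 5 states:
  q0 = a.d.d.b.(0 + 0) :: -a-> q1
  q1 = d.d.b.(0 + 0) :: -d-> q2
  q2 = d.b.(0 + 0) :: -d-> q3
  q3 = b.(0 + 0) :: -b-> q4
  q4 = 0 + 0 :: ∅
Run σ = ⟨b⟩ on P: start {p0}
  after b @ step 1: {p1}
  P completes σ.
Run σ = ⟨b⟩ on Q: start {q0}
  after b @ step 1: ∅ (Q stuck)

b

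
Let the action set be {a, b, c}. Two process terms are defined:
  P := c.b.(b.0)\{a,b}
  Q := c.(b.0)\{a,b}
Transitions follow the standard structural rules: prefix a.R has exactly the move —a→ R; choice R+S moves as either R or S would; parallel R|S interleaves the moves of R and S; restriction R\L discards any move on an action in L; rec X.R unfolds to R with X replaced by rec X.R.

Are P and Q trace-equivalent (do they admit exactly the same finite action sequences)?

trace-distinct — witness ⟨cb⟩

Reachable graph of P (3 states):
  m0 = c.b.(b.0)\{a,b} :: ··c··> m1
  m1 = b.(b.0)\{a,b} :: ··b··> m2
  m2 = (b.0)\{a,b} :: ∅
Reachable graph of Q (2 states):
  n0 = c.(b.0)\{a,b} :: ··c··> n1
  n1 = (b.0)\{a,b} :: ∅
Trace ⟨cb⟩ through P, begin at {m0}:
  step 1 (c): {m1}
  step 2 (b): {m2}
  — P admits the full trace.
Trace ⟨cb⟩ through Q, begin at {n0}:
  step 1 (c): {n1}
  step 2 (b): ∅ (Q stuck)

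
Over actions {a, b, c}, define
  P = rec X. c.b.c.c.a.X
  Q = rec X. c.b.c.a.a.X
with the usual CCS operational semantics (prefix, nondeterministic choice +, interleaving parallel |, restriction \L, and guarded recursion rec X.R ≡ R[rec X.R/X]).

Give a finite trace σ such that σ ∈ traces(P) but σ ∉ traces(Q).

LTS(P): 5 reachable states
  p0 = rec X. c.b.c.c.a.X has moves —c→ p1
  p1 = b.c.c.a.(rec X. c.b.c.c.a.X) has moves —b→ p2
  p2 = c.c.a.(rec X. c.b.c.c.a.X) has moves —c→ p3
  p3 = c.a.(rec X. c.b.c.c.a.X) has moves —c→ p4
  p4 = a.(rec X. c.b.c.c.a.X) has moves —a→ p0
LTS(Q): 5 reachable states
  q0 = rec X. c.b.c.a.a.X has moves —c→ q1
  q1 = b.c.a.a.(rec X. c.b.c.a.a.X) has moves —b→ q2
  q2 = c.a.a.(rec X. c.b.c.a.a.X) has moves —c→ q3
  q3 = a.a.(rec X. c.b.c.a.a.X) has moves —a→ q4
  q4 = a.(rec X. c.b.c.a.a.X) has moves —a→ q0
Run σ = ⟨cbcc⟩ on P: start {p0}
  after c @ step 1: {p1}
  after b @ step 2: {p2}
  after c @ step 3: {p3}
  after c @ step 4: {p4}
  P completes σ.
Run σ = ⟨cbcc⟩ on Q: start {q0}
  after c @ step 1: {q1}
  after b @ step 2: {q2}
  after c @ step 3: {q3}
  after c @ step 4: no successor for Q

cbcc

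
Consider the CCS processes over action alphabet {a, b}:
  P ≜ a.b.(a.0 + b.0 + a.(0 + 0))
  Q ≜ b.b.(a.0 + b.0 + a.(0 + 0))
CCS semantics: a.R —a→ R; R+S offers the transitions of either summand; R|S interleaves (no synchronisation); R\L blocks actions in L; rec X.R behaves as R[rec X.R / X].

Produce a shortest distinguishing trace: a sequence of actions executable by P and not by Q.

LTS(P): 5 reachable states
  s0 = a.b.(a.0 + b.0 + a.(0 + 0)) ⊢ —a→ s1
  s1 = b.(a.0 + b.0 + a.(0 + 0)) ⊢ —b→ s2
  s2 = a.0 + b.0 + a.(0 + 0) ⊢ —a→ s3, —a→ s4, —b→ s3
  s3 = 0 ⊢ (no moves)
  s4 = 0 + 0 ⊢ (no moves)
LTS(Q): 5 reachable states
  t0 = b.b.(a.0 + b.0 + a.(0 + 0)) ⊢ —b→ t1
  t1 = b.(a.0 + b.0 + a.(0 + 0)) ⊢ —b→ t2
  t2 = a.0 + b.0 + a.(0 + 0) ⊢ —a→ t3, —a→ t4, —b→ t3
  t3 = 0 ⊢ (no moves)
  t4 = 0 + 0 ⊢ (no moves)
Trace ⟨a⟩ through P, begin at {s0}:
  after a @ step 1: {s1}
  P completes σ.
Trace ⟨a⟩ through Q, begin at {t0}:
  after a @ step 1: ∅  — Q cannot continue

a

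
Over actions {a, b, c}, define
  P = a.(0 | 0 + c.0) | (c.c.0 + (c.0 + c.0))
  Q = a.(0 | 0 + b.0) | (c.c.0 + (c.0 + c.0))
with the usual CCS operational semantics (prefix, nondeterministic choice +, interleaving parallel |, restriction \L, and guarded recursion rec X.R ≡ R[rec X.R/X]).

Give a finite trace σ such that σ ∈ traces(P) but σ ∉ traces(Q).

accc

P's transition system — 9 states:
  m0 = a.(0 | 0 + c.0) | (c.c.0 + (c.0 + c.0)) has moves —a→ m1, —c→ m2, —c→ m3
  m1 = (0 | 0 + c.0) | (c.c.0 + (c.0 + c.0)) has moves —c→ m4, —c→ m5, —c→ m6
  m2 = a.(0 | 0 + c.0) | 0 has moves —a→ m4
  m3 = a.(0 | 0 + c.0) | c.0 has moves —a→ m5, —c→ m2
  m4 = (0 | 0 + c.0) | 0 has moves —c→ m7
  m5 = (0 | 0 + c.0) | c.0 has moves —c→ m4, —c→ m8
  m6 = 0 | (c.c.0 + (c.0 + c.0)) has moves —c→ m7, —c→ m8
  m7 = 0 | 0 has moves ·
  m8 = 0 | c.0 has moves —c→ m7
Q's transition system — 9 states:
  n0 = a.(0 | 0 + b.0) | (c.c.0 + (c.0 + c.0)) has moves —a→ n1, —c→ n2, —c→ n3
  n1 = (0 | 0 + b.0) | (c.c.0 + (c.0 + c.0)) has moves —b→ n4, —c→ n5, —c→ n6
  n2 = a.(0 | 0 + b.0) | 0 has moves —a→ n5
  n3 = a.(0 | 0 + b.0) | c.0 has moves —a→ n6, —c→ n2
  n4 = 0 | (c.c.0 + (c.0 + c.0)) has moves —c→ n7, —c→ n8
  n5 = (0 | 0 + b.0) | 0 has moves —b→ n7
  n6 = (0 | 0 + b.0) | c.0 has moves —b→ n8, —c→ n5
  n7 = 0 | 0 has moves ·
  n8 = 0 | c.0 has moves —c→ n7
Executing accc from P (initial set {m0}):
  [1] a ⇒ {m1}
  [2] c ⇒ {m4, m5, m6}
  [3] c ⇒ {m4, m7, m8}
  [4] c ⇒ {m7}
  — P admits the full trace.
Executing accc from Q (initial set {n0}):
  [1] a ⇒ {n1}
  [2] c ⇒ {n5, n6}
  [3] c ⇒ {n5}
  [4] c ⇒ no successor for Q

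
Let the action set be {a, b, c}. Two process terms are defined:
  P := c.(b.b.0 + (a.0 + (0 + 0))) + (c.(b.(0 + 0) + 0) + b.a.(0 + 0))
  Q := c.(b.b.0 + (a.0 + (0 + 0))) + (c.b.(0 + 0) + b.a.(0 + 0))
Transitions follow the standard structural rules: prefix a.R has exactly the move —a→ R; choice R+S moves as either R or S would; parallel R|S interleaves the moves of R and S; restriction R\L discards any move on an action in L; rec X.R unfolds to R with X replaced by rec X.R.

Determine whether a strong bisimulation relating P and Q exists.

bisimilar

Reachable graph of P (7 states):
  p0 = c.(b.b.0 + (a.0 + (0 + 0))) + (c.(b.(0 + 0) + 0) + b.a.(0 + 0)) | -b-> p1, -c-> p2, -c-> p3
  p1 = a.(0 + 0) | -a-> p4
  p2 = b.(0 + 0) + 0 | -b-> p4
  p3 = b.b.0 + (a.0 + (0 + 0)) | -a-> p5, -b-> p6
  p4 = 0 + 0 | ∅
  p5 = 0 | ∅
  p6 = b.0 | -b-> p5
Reachable graph of Q (7 states):
  q0 = c.(b.b.0 + (a.0 + (0 + 0))) + (c.b.(0 + 0) + b.a.(0 + 0)) | -b-> q1, -c-> q2, -c-> q3
  q1 = a.(0 + 0) | -a-> q4
  q2 = b.(0 + 0) | -b-> q4
  q3 = b.b.0 + (a.0 + (0 + 0)) | -a-> q5, -b-> q6
  q4 = 0 + 0 | ∅
  q5 = 0 | ∅
  q6 = b.0 | -b-> q5
Coarsest stable partition (strong bisimilarity classes):
  B0 = {p0, q0}
  B1 = {p3, q3}
  B2 = {p4, p5, q4, q5}
  B3 = {p2, p6, q2, q6}
  B4 = {p1, q1}
p0 ∈ B0, q0 ∈ B0 → same block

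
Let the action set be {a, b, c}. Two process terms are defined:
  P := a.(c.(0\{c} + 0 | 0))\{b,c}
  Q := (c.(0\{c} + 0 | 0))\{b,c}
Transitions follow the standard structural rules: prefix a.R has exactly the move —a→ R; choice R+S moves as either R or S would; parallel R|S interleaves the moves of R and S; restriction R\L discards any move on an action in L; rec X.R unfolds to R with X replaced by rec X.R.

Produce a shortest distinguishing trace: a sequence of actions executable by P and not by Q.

P's transition system — 2 states:
  u0 = a.(c.(0\{c} + 0 | 0))\{b,c} ⊢ -a-> u1
  u1 = (c.(0\{c} + 0 | 0))\{b,c} ⊢ stopped
Q's transition system — 1 states:
  v0 = (c.(0\{c} + 0 | 0))\{b,c} ⊢ stopped
Run σ = ⟨a⟩ on P: start {u0}
  [1] a ⇒ {u1}
  — P admits the full trace.
Run σ = ⟨a⟩ on Q: start {v0}
  [1] a ⇒ ∅  — Q cannot continue

a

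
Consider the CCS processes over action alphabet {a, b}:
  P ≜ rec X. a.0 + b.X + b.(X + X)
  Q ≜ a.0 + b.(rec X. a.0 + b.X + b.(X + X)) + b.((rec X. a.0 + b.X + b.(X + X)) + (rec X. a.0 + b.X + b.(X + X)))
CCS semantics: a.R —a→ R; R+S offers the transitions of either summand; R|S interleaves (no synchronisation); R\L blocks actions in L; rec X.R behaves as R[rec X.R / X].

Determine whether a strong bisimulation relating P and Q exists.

LTS(P): 3 reachable states
  u0 = rec X. a.0 + b.X + b.(X + X) has moves —a→ u1, —b→ u0, —b→ u2
  u1 = 0 has moves ·
  u2 = (rec X. a.0 + b.X + b.(X + X)) + (rec X. a.0 + b.X + b.(X + X)) has moves —a→ u1, —b→ u0, —b→ u2
LTS(Q): 4 reachable states
  v0 = a.0 + b.(rec X. a.0 + b.X + b.(X + X)) + b.((rec X. a.0 + b.X + b.(X + X)) + (rec X. a.0 + b.X + b.(X + X))) has moves —a→ v1, —b→ v2, —b→ v3
  v1 = 0 has moves ·
  v2 = (rec X. a.0 + b.X + b.(X + X)) + (rec X. a.0 + b.X + b.(X + X)) has moves —a→ v1, —b→ v2, —b→ v3
  v3 = rec X. a.0 + b.X + b.(X + X) has moves —a→ v1, —b→ v2, —b→ v3
Bisimilarity quotient blocks:
  B0 = {u0, u2, v0, v2, v3}
  B1 = {u1, v1}
u0 ∈ B0, v0 ∈ B0 → same block

P ~ Q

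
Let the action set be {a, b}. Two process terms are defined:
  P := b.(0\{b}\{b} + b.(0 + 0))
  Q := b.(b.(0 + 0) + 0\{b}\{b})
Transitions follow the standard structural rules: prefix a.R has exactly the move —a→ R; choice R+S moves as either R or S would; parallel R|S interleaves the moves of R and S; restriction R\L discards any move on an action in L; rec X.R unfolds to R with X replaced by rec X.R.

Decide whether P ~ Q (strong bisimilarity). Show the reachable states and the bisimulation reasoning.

P ~ Q

Reachable graph of P (3 states):
  s0 = b.(0\{b}\{b} + b.(0 + 0)) ⊢ =b=> s1
  s1 = 0\{b}\{b} + b.(0 + 0) ⊢ =b=> s2
  s2 = 0 + 0 ⊢ (no moves)
Reachable graph of Q (3 states):
  t0 = b.(b.(0 + 0) + 0\{b}\{b}) ⊢ =b=> t1
  t1 = b.(0 + 0) + 0\{b}\{b} ⊢ =b=> t2
  t2 = 0 + 0 ⊢ (no moves)
Bisimilarity quotient blocks:
  B0 = {s0, t0}
  B1 = {s1, t1}
  B2 = {s2, t2}
s0 ∈ B0, t0 ∈ B0 → same block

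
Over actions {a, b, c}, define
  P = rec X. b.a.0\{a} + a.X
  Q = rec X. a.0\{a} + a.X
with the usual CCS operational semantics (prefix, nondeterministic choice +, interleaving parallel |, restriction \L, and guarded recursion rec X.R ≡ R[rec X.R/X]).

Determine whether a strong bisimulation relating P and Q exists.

Reachable graph of P (3 states):
  m0 = rec X. b.a.0\{a} + a.X | ··a··> m0, ··b··> m1
  m1 = a.0\{a} | ··a··> m2
  m2 = 0\{a} | (no moves)
Reachable graph of Q (2 states):
  n0 = rec X. a.0\{a} + a.X | ··a··> n0, ··a··> n1
  n1 = 0\{a} | (no moves)
Partition-refinement fixed point:
  B0 = {m0}
  B1 = {m1}
  B2 = {m2, n1}
  B3 = {n0}
m0 ∈ B0, n0 ∈ B3 → different blocks

P ≁ Q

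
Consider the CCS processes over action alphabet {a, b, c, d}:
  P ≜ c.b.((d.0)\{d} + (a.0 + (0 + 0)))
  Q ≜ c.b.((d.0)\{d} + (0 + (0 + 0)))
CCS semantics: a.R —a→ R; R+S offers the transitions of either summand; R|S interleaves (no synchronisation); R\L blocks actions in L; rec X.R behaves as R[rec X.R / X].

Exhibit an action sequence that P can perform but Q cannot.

cba

Reachable graph of P (4 states):
  p0 = c.b.((d.0)\{d} + (a.0 + (0 + 0))) has moves -c-> p1
  p1 = b.((d.0)\{d} + (a.0 + (0 + 0))) has moves -b-> p2
  p2 = (d.0)\{d} + (a.0 + (0 + 0)) has moves -a-> p3
  p3 = 0 has moves deadlocked
Reachable graph of Q (3 states):
  q0 = c.b.((d.0)\{d} + (0 + (0 + 0))) has moves -c-> q1
  q1 = b.((d.0)\{d} + (0 + (0 + 0))) has moves -b-> q2
  q2 = (d.0)\{d} + (0 + (0 + 0)) has moves deadlocked
Run σ = ⟨cba⟩ on P: start {p0}
  step 1 (c): {p1}
  step 2 (b): {p2}
  step 3 (a): {p3}
  ✓ P
Run σ = ⟨cba⟩ on Q: start {q0}
  step 1 (c): {q1}
  step 2 (b): {q2}
  step 3 (a): ∅  — Q cannot continue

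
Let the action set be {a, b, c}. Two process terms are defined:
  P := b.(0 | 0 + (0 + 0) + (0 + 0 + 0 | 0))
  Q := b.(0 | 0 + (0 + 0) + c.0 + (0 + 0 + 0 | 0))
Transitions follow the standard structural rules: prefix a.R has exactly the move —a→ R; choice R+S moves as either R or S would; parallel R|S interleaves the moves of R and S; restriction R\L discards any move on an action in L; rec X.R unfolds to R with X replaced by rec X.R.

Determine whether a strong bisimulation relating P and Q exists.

P's transition system — 2 states:
  p0 = b.(0 | 0 + (0 + 0) + (0 + 0 + 0 | 0)) | --b--▸ p1
  p1 = 0 | 0 + (0 + 0) + (0 + 0 + 0 | 0) | ∅
Q's transition system — 3 states:
  q0 = b.(0 | 0 + (0 + 0) + c.0 + (0 + 0 + 0 | 0)) | --b--▸ q1
  q1 = 0 | 0 + (0 + 0) + c.0 + (0 + 0 + 0 | 0) | --c--▸ q2
  q2 = 0 | ∅
Bisimilarity quotient blocks:
  B0 = {p0}
  B1 = {p1, q2}
  B2 = {q0}
  B3 = {q1}
p0 ∈ B0, q0 ∈ B2 → different blocks

P ≁ Q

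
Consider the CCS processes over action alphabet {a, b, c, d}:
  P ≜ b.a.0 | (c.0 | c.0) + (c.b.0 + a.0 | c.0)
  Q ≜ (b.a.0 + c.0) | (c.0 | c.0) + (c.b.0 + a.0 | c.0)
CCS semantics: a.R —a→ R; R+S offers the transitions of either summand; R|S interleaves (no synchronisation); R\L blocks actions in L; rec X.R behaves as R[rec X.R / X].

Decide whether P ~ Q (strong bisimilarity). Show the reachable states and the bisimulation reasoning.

LTS(P): 17 reachable states
  s0 = b.a.0 | (c.0 | c.0) + (c.b.0 + a.0 | c.0) :: —a→ s1, —b→ s2, —c→ s3, —c→ s4, —c→ s5, —c→ s6
  s1 = 0 | c.0 :: —c→ s7
  s2 = a.0 | (c.0 | c.0) :: —a→ s8, —c→ s10, —c→ s9
  s3 = a.0 | 0 :: —a→ s7
  s4 = b.0 :: —b→ s11
  s5 = b.a.0 | (0 | c.0) :: —b→ s9, —c→ s12
  s6 = b.a.0 | (c.0 | 0) :: —b→ s10, —c→ s12
  s7 = 0 | 0 :: (no moves)
  s8 = 0 | (c.0 | c.0) :: —c→ s13, —c→ s14
  s9 = a.0 | (0 | c.0) :: —a→ s13, —c→ s15
  s10 = a.0 | (c.0 | 0) :: —a→ s14, —c→ s15
  s11 = 0 :: (no moves)
  s12 = b.a.0 | (0 | 0) :: —b→ s15
  s13 = 0 | (0 | c.0) :: —c→ s16
  s14 = 0 | (c.0 | 0) :: —c→ s16
  s15 = a.0 | (0 | 0) :: —a→ s16
  s16 = 0 | (0 | 0) :: (no moves)
LTS(Q): 17 reachable states
  t0 = (b.a.0 + c.0) | (c.0 | c.0) + (c.b.0 + a.0 | c.0) :: —a→ t1, —b→ t2, —c→ t3, —c→ t4, —c→ t5, —c→ t6, —c→ t7
  t1 = 0 | c.0 :: —c→ t8
  t2 = a.0 | (c.0 | c.0) :: —a→ t5, —c→ t10, —c→ t9
  t3 = (b.a.0 + c.0) | (0 | c.0) :: —b→ t9, —c→ t11, —c→ t12
  t4 = (b.a.0 + c.0) | (c.0 | 0) :: —b→ t10, —c→ t11, —c→ t13
  t5 = 0 | (c.0 | c.0) :: —c→ t12, —c→ t13
  t6 = a.0 | 0 :: —a→ t8
  t7 = b.0 :: —b→ t14
  t8 = 0 | 0 :: (no moves)
  t9 = a.0 | (0 | c.0) :: —a→ t12, —c→ t15
  t10 = a.0 | (c.0 | 0) :: —a→ t13, —c→ t15
  t11 = (b.a.0 + c.0) | (0 | 0) :: —b→ t15, —c→ t16
  t12 = 0 | (0 | c.0) :: —c→ t16
  t13 = 0 | (c.0 | 0) :: —c→ t16
  t14 = 0 :: (no moves)
  t15 = a.0 | (0 | 0) :: —a→ t16
  t16 = 0 | (0 | 0) :: (no moves)
Bisimilarity quotient blocks:
  B0 = {s0}
  B1 = {s5, s6}
  B2 = {s10, s9, t10, t9}
  B3 = {s15, s3, t15, t6}
  B4 = {s11, s16, s7, t14, t16, t8}
  B5 = {s1, s13, s14, t1, t12, t13}
  B6 = {s12}
  B7 = {s2, t2}
  B8 = {s8, t5}
  B9 = {s4, t7}
  B10 = {t0}
  B11 = {t3, t4}
  B12 = {t11}
s0 ∈ B0, t0 ∈ B10 → different blocks

P ≁ Q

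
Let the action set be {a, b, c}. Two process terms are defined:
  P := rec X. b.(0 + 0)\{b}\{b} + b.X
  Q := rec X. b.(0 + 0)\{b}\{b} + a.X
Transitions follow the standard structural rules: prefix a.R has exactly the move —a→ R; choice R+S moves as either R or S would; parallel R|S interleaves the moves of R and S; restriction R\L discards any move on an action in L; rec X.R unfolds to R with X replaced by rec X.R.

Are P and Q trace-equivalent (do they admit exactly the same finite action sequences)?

LTS(P): 2 reachable states
  m0 = rec X. b.(0 + 0)\{b}\{b} + b.X | —b→ m0, —b→ m1
  m1 = (0 + 0)\{b}\{b} | stopped
LTS(Q): 2 reachable states
  n0 = rec X. b.(0 + 0)\{b}\{b} + a.X | —a→ n0, —b→ n1
  n1 = (0 + 0)\{b}\{b} | stopped
Run σ = ⟨bb⟩ on P: start {m0}
  step 1 (b): {m0, m1}
  step 2 (b): {m0, m1}
  — P admits the full trace.
Run σ = ⟨bb⟩ on Q: start {n0}
  step 1 (b): {n1}
  step 2 (b): ∅  — Q cannot continue

NO — witness ⟨bb⟩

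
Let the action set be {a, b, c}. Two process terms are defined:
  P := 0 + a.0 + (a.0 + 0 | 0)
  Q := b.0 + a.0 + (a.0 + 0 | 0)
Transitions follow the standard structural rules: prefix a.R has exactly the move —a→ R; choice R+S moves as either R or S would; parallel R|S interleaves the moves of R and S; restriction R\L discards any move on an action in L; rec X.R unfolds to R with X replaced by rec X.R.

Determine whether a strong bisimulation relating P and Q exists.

LTS(P): 2 reachable states
  s0 = 0 + a.0 + (a.0 + 0 | 0) has moves =a=> s1
  s1 = 0 has moves (no moves)
LTS(Q): 2 reachable states
  t0 = b.0 + a.0 + (a.0 + 0 | 0) has moves =a=> t1, =b=> t1
  t1 = 0 has moves (no moves)
Partition-refinement fixed point:
  B0 = {s0}
  B1 = {s1, t1}
  B2 = {t0}
s0 ∈ B0, t0 ∈ B2 → different blocks

not bisimilar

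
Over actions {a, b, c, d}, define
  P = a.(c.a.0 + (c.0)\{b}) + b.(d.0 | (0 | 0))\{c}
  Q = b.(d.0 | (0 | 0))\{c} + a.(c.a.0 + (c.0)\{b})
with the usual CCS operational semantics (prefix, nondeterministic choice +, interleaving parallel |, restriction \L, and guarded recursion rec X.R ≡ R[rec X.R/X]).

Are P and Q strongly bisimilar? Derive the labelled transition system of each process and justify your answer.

YES

LTS(P): 7 reachable states
  m0 = a.(c.a.0 + (c.0)\{b}) + b.(d.0 | (0 | 0))\{c} has moves =a=> m1, =b=> m2
  m1 = c.a.0 + (c.0)\{b} has moves =c=> m3, =c=> m4
  m2 = (d.0 | (0 | 0))\{c} has moves =d=> m5
  m3 = 0\{b} has moves deadlocked
  m4 = a.0 has moves =a=> m6
  m5 = (0 | (0 | 0))\{c} has moves deadlocked
  m6 = 0 has moves deadlocked
LTS(Q): 7 reachable states
  n0 = b.(d.0 | (0 | 0))\{c} + a.(c.a.0 + (c.0)\{b}) has moves =a=> n1, =b=> n2
  n1 = c.a.0 + (c.0)\{b} has moves =c=> n3, =c=> n4
  n2 = (d.0 | (0 | 0))\{c} has moves =d=> n5
  n3 = 0\{b} has moves deadlocked
  n4 = a.0 has moves =a=> n6
  n5 = (0 | (0 | 0))\{c} has moves deadlocked
  n6 = 0 has moves deadlocked
Coarsest stable partition (strong bisimilarity classes):
  B0 = {m0, n0}
  B1 = {m2, n2}
  B2 = {m3, m5, m6, n3, n5, n6}
  B3 = {m1, n1}
  B4 = {m4, n4}
m0 ∈ B0, n0 ∈ B0 → same block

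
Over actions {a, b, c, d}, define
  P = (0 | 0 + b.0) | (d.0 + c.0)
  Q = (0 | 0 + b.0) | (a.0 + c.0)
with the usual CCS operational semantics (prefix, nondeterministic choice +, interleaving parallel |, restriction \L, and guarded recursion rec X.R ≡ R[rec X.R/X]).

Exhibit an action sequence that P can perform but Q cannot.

d

P's transition system — 4 states:
  s0 = (0 | 0 + b.0) | (d.0 + c.0) has moves --b--▸ s1, --c--▸ s2, --d--▸ s2
  s1 = 0 | (d.0 + c.0) has moves --c--▸ s3, --d--▸ s3
  s2 = (0 | 0 + b.0) | 0 has moves --b--▸ s3
  s3 = 0 | 0 has moves deadlocked
Q's transition system — 4 states:
  t0 = (0 | 0 + b.0) | (a.0 + c.0) has moves --a--▸ t1, --b--▸ t2, --c--▸ t1
  t1 = (0 | 0 + b.0) | 0 has moves --b--▸ t3
  t2 = 0 | (a.0 + c.0) has moves --a--▸ t3, --c--▸ t3
  t3 = 0 | 0 has moves deadlocked
Run σ = ⟨d⟩ on P: start {s0}
  after d @ step 1: {s2}
  P completes σ.
Run σ = ⟨d⟩ on Q: start {t0}
  after d @ step 1: no successor for Q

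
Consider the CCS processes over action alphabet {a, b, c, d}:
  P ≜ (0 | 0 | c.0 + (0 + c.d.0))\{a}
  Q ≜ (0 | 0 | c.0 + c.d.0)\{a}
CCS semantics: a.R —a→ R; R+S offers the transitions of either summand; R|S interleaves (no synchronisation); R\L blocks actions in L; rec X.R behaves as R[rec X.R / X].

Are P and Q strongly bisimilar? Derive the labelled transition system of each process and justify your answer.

P ~ Q

P's transition system — 4 states:
  m0 = (0 | 0 | c.0 + (0 + c.d.0))\{a} has moves --c--▸ m1, --c--▸ m2
  m1 = (0 | 0 | 0)\{a} has moves ∅
  m2 = (d.0)\{a} has moves --d--▸ m3
  m3 = 0\{a} has moves ∅
Q's transition system — 4 states:
  n0 = (0 | 0 | c.0 + c.d.0)\{a} has moves --c--▸ n1, --c--▸ n2
  n1 = (0 | 0 | 0)\{a} has moves ∅
  n2 = (d.0)\{a} has moves --d--▸ n3
  n3 = 0\{a} has moves ∅
Bisimilarity quotient blocks:
  B0 = {m0, n0}
  B1 = {m2, n2}
  B2 = {m1, m3, n1, n3}
m0 ∈ B0, n0 ∈ B0 → same block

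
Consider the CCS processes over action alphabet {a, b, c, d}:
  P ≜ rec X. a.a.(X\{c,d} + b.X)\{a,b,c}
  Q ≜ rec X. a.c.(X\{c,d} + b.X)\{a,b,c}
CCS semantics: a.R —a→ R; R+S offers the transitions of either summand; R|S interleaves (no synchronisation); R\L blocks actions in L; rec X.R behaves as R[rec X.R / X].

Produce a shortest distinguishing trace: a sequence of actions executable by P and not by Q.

aa

LTS(P): 3 reachable states
  p0 = rec X. a.a.(X\{c,d} + b.X)\{a,b,c} ⊢ -a-> p1
  p1 = a.((rec X. a.a.(X\{c,d} + b.X)\{a,b,c})\{c,d} + b.(rec X. a.a.(X\{c,d} + b.X)\{a,b,c}))\{a,b,c} ⊢ -a-> p2
  p2 = ((rec X. a.a.(X\{c,d} + b.X)\{a,b,c})\{c,d} + b.(rec X. a.a.(X\{c,d} + b.X)\{a,b,c}))\{a,b,c} ⊢ (no moves)
LTS(Q): 3 reachable states
  q0 = rec X. a.c.(X\{c,d} + b.X)\{a,b,c} ⊢ -a-> q1
  q1 = c.((rec X. a.c.(X\{c,d} + b.X)\{a,b,c})\{c,d} + b.(rec X. a.c.(X\{c,d} + b.X)\{a,b,c}))\{a,b,c} ⊢ -c-> q2
  q2 = ((rec X. a.c.(X\{c,d} + b.X)\{a,b,c})\{c,d} + b.(rec X. a.c.(X\{c,d} + b.X)\{a,b,c}))\{a,b,c} ⊢ (no moves)
Executing aa from P (initial set {p0}):
  [1] a ⇒ {p1}
  [2] a ⇒ {p2}
  ✓ P
Executing aa from Q (initial set {q0}):
  [1] a ⇒ {q1}
  [2] a ⇒ no successor for Q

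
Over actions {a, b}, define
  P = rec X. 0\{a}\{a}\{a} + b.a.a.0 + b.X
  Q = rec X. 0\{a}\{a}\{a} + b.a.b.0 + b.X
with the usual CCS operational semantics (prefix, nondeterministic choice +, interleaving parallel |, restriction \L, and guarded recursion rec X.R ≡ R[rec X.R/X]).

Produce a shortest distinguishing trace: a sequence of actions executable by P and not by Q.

baa

Reachable graph of P (4 states):
  s0 = rec X. 0\{a}\{a}\{a} + b.a.a.0 + b.X has moves =b=> s0, =b=> s1
  s1 = a.a.0 has moves =a=> s2
  s2 = a.0 has moves =a=> s3
  s3 = 0 has moves deadlocked
Reachable graph of Q (4 states):
  t0 = rec X. 0\{a}\{a}\{a} + b.a.b.0 + b.X has moves =b=> t0, =b=> t1
  t1 = a.b.0 has moves =a=> t2
  t2 = b.0 has moves =b=> t3
  t3 = 0 has moves deadlocked
Run σ = ⟨baa⟩ on P: start {s0}
  after b @ step 1: {s0, s1}
  after a @ step 2: {s2}
  after a @ step 3: {s3}
  — P admits the full trace.
Run σ = ⟨baa⟩ on Q: start {t0}
  after b @ step 1: {t0, t1}
  after a @ step 2: {t2}
  after a @ step 3: no successor for Q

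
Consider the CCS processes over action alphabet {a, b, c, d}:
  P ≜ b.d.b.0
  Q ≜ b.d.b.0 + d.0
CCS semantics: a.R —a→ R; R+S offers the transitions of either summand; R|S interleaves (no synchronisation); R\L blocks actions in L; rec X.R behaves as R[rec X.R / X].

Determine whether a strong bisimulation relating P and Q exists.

Reachable graph of P (4 states):
  s0 = b.d.b.0 ⊢ --b--▸ s1
  s1 = d.b.0 ⊢ --d--▸ s2
  s2 = b.0 ⊢ --b--▸ s3
  s3 = 0 ⊢ deadlocked
Reachable graph of Q (4 states):
  t0 = b.d.b.0 + d.0 ⊢ --b--▸ t1, --d--▸ t2
  t1 = d.b.0 ⊢ --d--▸ t3
  t2 = 0 ⊢ deadlocked
  t3 = b.0 ⊢ --b--▸ t2
Bisimilarity quotient blocks:
  B0 = {s0}
  B1 = {s1, t1}
  B2 = {s2, t3}
  B3 = {s3, t2}
  B4 = {t0}
s0 ∈ B0, t0 ∈ B4 → different blocks

NO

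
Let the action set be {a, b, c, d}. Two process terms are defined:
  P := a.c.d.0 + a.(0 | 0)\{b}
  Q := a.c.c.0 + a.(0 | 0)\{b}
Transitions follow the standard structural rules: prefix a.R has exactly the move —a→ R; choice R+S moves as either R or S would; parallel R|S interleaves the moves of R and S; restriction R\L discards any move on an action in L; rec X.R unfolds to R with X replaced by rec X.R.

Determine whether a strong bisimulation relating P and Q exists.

LTS(P): 5 reachable states
  u0 = a.c.d.0 + a.(0 | 0)\{b} :: --a--▸ u1, --a--▸ u2
  u1 = (0 | 0)\{b} :: stopped
  u2 = c.d.0 :: --c--▸ u3
  u3 = d.0 :: --d--▸ u4
  u4 = 0 :: stopped
LTS(Q): 5 reachable states
  v0 = a.c.c.0 + a.(0 | 0)\{b} :: --a--▸ v1, --a--▸ v2
  v1 = (0 | 0)\{b} :: stopped
  v2 = c.c.0 :: --c--▸ v3
  v3 = c.0 :: --c--▸ v4
  v4 = 0 :: stopped
Bisimilarity quotient blocks:
  B0 = {u0}
  B1 = {u1, u4, v1, v4}
  B2 = {u2}
  B3 = {u3}
  B4 = {v0}
  B5 = {v2}
  B6 = {v3}
u0 ∈ B0, v0 ∈ B4 → different blocks

P ≁ Q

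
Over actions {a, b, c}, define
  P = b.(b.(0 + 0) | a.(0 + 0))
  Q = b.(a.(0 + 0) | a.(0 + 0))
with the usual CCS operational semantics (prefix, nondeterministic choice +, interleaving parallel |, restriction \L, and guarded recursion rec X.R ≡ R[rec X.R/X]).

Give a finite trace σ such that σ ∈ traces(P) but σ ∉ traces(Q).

P's transition system — 5 states:
  s0 = b.(b.(0 + 0) | a.(0 + 0)) ⊢ —b→ s1
  s1 = b.(0 + 0) | a.(0 + 0) ⊢ —a→ s2, —b→ s3
  s2 = b.(0 + 0) | (0 + 0) ⊢ —b→ s4
  s3 = (0 + 0) | a.(0 + 0) ⊢ —a→ s4
  s4 = (0 + 0) | (0 + 0) ⊢ ·
Q's transition system — 5 states:
  t0 = b.(a.(0 + 0) | a.(0 + 0)) ⊢ —b→ t1
  t1 = a.(0 + 0) | a.(0 + 0) ⊢ —a→ t2, —a→ t3
  t2 = (0 + 0) | a.(0 + 0) ⊢ —a→ t4
  t3 = a.(0 + 0) | (0 + 0) ⊢ —a→ t4
  t4 = (0 + 0) | (0 + 0) ⊢ ·
Executing bb from P (initial set {s0}):
  step 1 (b): {s1}
  step 2 (b): {s3}
  — P admits the full trace.
Executing bb from Q (initial set {t0}):
  step 1 (b): {t1}
  step 2 (b): ∅ (Q stuck)

bb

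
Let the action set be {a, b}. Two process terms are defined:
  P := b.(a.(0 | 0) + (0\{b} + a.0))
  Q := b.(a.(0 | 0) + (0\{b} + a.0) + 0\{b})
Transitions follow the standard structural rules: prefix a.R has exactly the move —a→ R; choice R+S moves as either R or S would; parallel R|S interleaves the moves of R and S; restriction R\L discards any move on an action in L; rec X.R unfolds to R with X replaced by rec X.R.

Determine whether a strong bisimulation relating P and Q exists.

LTS(P): 4 reachable states
  s0 = b.(a.(0 | 0) + (0\{b} + a.0)) ⊢ --b--▸ s1
  s1 = a.(0 | 0) + (0\{b} + a.0) ⊢ --a--▸ s2, --a--▸ s3
  s2 = 0 ⊢ (no moves)
  s3 = 0 | 0 ⊢ (no moves)
LTS(Q): 4 reachable states
  t0 = b.(a.(0 | 0) + (0\{b} + a.0) + 0\{b}) ⊢ --b--▸ t1
  t1 = a.(0 | 0) + (0\{b} + a.0) + 0\{b} ⊢ --a--▸ t2, --a--▸ t3
  t2 = 0 ⊢ (no moves)
  t3 = 0 | 0 ⊢ (no moves)
Bisimilarity quotient blocks:
  B0 = {s0, t0}
  B1 = {s1, t1}
  B2 = {s2, s3, t2, t3}
s0 ∈ B0, t0 ∈ B0 → same block

bisimilar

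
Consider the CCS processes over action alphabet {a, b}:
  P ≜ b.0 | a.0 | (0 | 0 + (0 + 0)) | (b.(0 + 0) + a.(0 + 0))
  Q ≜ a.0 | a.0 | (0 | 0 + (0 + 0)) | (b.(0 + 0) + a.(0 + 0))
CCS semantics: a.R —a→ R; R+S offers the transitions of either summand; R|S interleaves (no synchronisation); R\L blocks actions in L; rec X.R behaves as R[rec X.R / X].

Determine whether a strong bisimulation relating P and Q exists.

NO

P's transition system — 8 states:
  m0 = b.0 | a.0 | (0 | 0 + (0 + 0)) | (b.(0 + 0) + a.(0 + 0)) | -a-> m1, -a-> m2, -b-> m2, -b-> m3
  m1 = b.0 | 0 | (0 | 0 + (0 + 0)) | (b.(0 + 0) + a.(0 + 0)) | -a-> m4, -b-> m4, -b-> m5
  m2 = b.0 | a.0 | (0 | 0 + (0 + 0)) | (0 + 0) | -a-> m4, -b-> m6
  m3 = 0 | a.0 | (0 | 0 + (0 + 0)) | (b.(0 + 0) + a.(0 + 0)) | -a-> m5, -a-> m6, -b-> m6
  m4 = b.0 | 0 | (0 | 0 + (0 + 0)) | (0 + 0) | -b-> m7
  m5 = 0 | 0 | (0 | 0 + (0 + 0)) | (b.(0 + 0) + a.(0 + 0)) | -a-> m7, -b-> m7
  m6 = 0 | a.0 | (0 | 0 + (0 + 0)) | (0 + 0) | -a-> m7
  m7 = 0 | 0 | (0 | 0 + (0 + 0)) | (0 + 0) | ∅
Q's transition system — 8 states:
  n0 = a.0 | a.0 | (0 | 0 + (0 + 0)) | (b.(0 + 0) + a.(0 + 0)) | -a-> n1, -a-> n2, -a-> n3, -b-> n3
  n1 = 0 | a.0 | (0 | 0 + (0 + 0)) | (b.(0 + 0) + a.(0 + 0)) | -a-> n4, -a-> n5, -b-> n5
  n2 = a.0 | 0 | (0 | 0 + (0 + 0)) | (b.(0 + 0) + a.(0 + 0)) | -a-> n4, -a-> n6, -b-> n6
  n3 = a.0 | a.0 | (0 | 0 + (0 + 0)) | (0 + 0) | -a-> n5, -a-> n6
  n4 = 0 | 0 | (0 | 0 + (0 + 0)) | (b.(0 + 0) + a.(0 + 0)) | -a-> n7, -b-> n7
  n5 = 0 | a.0 | (0 | 0 + (0 + 0)) | (0 + 0) | -a-> n7
  n6 = a.0 | 0 | (0 | 0 + (0 + 0)) | (0 + 0) | -a-> n7
  n7 = 0 | 0 | (0 | 0 + (0 + 0)) | (0 + 0) | ∅
Bisimilarity quotient blocks:
  B0 = {m0}
  B1 = {m3, n1, n2}
  B2 = {m6, n5, n6}
  B3 = {m7, n7}
  B4 = {m5, n4}
  B5 = {m1}
  B6 = {m4}
  B7 = {m2}
  B8 = {n0}
  B9 = {n3}
m0 ∈ B0, n0 ∈ B8 → different blocks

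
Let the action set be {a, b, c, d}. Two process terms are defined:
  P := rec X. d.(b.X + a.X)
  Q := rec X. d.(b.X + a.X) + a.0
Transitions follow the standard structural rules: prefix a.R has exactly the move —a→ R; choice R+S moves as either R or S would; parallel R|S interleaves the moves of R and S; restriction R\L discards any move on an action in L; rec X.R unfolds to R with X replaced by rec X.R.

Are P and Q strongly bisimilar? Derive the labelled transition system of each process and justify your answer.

P ≁ Q

Reachable graph of P (2 states):
  u0 = rec X. d.(b.X + a.X) → —d→ u1
  u1 = b.(rec X. d.(b.X + a.X)) + a.(rec X. d.(b.X + a.X)) → —a→ u0, —b→ u0
Reachable graph of Q (3 states):
  v0 = rec X. d.(b.X + a.X) + a.0 → —a→ v1, —d→ v2
  v1 = 0 → stopped
  v2 = b.(rec X. d.(b.X + a.X) + a.0) + a.(rec X. d.(b.X + a.X) + a.0) → —a→ v0, —b→ v0
Partition-refinement fixed point:
  B0 = {u0}
  B1 = {u1}
  B2 = {v0}
  B3 = {v1}
  B4 = {v2}
u0 ∈ B0, v0 ∈ B2 → different blocks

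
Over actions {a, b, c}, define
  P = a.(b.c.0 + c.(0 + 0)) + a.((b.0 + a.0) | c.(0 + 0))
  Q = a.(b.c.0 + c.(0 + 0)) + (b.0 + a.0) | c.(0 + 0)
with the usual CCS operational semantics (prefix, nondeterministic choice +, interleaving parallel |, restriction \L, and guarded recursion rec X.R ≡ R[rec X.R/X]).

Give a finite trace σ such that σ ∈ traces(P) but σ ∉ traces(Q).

aa

P's transition system — 9 states:
  m0 = a.(b.c.0 + c.(0 + 0)) + a.((b.0 + a.0) | c.(0 + 0)) has moves -a-> m1, -a-> m2
  m1 = (b.0 + a.0) | c.(0 + 0) has moves -a-> m3, -b-> m3, -c-> m4
  m2 = b.c.0 + c.(0 + 0) has moves -b-> m5, -c-> m6
  m3 = 0 | c.(0 + 0) has moves -c-> m7
  m4 = (b.0 + a.0) | (0 + 0) has moves -a-> m7, -b-> m7
  m5 = c.0 has moves -c-> m8
  m6 = 0 + 0 has moves ∅
  m7 = 0 | (0 + 0) has moves ∅
  m8 = 0 has moves ∅
Q's transition system — 8 states:
  n0 = a.(b.c.0 + c.(0 + 0)) + (b.0 + a.0) | c.(0 + 0) has moves -a-> n1, -a-> n2, -b-> n1, -c-> n3
  n1 = 0 | c.(0 + 0) has moves -c-> n4
  n2 = b.c.0 + c.(0 + 0) has moves -b-> n5, -c-> n6
  n3 = (b.0 + a.0) | (0 + 0) has moves -a-> n4, -b-> n4
  n4 = 0 | (0 + 0) has moves ∅
  n5 = c.0 has moves -c-> n7
  n6 = 0 + 0 has moves ∅
  n7 = 0 has moves ∅
Executing aa from P (initial set {m0}):
  after a @ step 1: {m1, m2}
  after a @ step 2: {m3}
  P completes σ.
Executing aa from Q (initial set {n0}):
  after a @ step 1: {n1, n2}
  after a @ step 2: no successor for Q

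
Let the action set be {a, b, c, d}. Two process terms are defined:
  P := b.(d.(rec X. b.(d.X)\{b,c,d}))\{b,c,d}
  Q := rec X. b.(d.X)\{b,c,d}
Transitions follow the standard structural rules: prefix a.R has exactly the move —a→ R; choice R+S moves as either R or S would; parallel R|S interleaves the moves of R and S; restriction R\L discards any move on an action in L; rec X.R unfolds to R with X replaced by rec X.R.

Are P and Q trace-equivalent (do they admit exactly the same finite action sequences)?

P's transition system — 2 states:
  m0 = b.(d.(rec X. b.(d.X)\{b,c,d}))\{b,c,d} | --b--▸ m1
  m1 = (d.(rec X. b.(d.X)\{b,c,d}))\{b,c,d} | ∅
Q's transition system — 2 states:
  n0 = rec X. b.(d.X)\{b,c,d} | --b--▸ n1
  n1 = (d.(rec X. b.(d.X)\{b,c,d}))\{b,c,d} | ∅
Partition-refinement fixed point:
  B0 = {m0, n0}
  B1 = {m1, n1}
m0 ∈ B0, n0 ∈ B0 → same block
Bisimilar ⇒ trace-equivalent.

traces(P) = traces(Q)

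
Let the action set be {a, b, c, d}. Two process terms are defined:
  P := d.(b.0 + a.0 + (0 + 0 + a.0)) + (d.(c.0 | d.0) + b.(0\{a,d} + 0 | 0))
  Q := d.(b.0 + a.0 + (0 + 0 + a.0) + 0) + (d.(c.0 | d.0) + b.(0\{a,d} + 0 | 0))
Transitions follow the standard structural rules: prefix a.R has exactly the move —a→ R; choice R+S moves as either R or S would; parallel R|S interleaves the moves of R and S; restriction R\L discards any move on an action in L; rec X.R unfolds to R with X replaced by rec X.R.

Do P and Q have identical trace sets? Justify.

traces(P) = traces(Q)

Reachable graph of P (8 states):
  s0 = d.(b.0 + a.0 + (0 + 0 + a.0)) + (d.(c.0 | d.0) + b.(0\{a,d} + 0 | 0)) :: ··b··> s1, ··d··> s2, ··d··> s3
  s1 = 0\{a,d} + 0 | 0 :: deadlocked
  s2 = b.0 + a.0 + (0 + 0 + a.0) :: ··a··> s4, ··b··> s4
  s3 = c.0 | d.0 :: ··c··> s5, ··d··> s6
  s4 = 0 :: deadlocked
  s5 = 0 | d.0 :: ··d··> s7
  s6 = c.0 | 0 :: ··c··> s7
  s7 = 0 | 0 :: deadlocked
Reachable graph of Q (8 states):
  t0 = d.(b.0 + a.0 + (0 + 0 + a.0) + 0) + (d.(c.0 | d.0) + b.(0\{a,d} + 0 | 0)) :: ··b··> t1, ··d··> t2, ··d··> t3
  t1 = 0\{a,d} + 0 | 0 :: deadlocked
  t2 = b.0 + a.0 + (0 + 0 + a.0) + 0 :: ··a··> t4, ··b··> t4
  t3 = c.0 | d.0 :: ··c··> t5, ··d··> t6
  t4 = 0 :: deadlocked
  t5 = 0 | d.0 :: ··d··> t7
  t6 = c.0 | 0 :: ··c··> t7
  t7 = 0 | 0 :: deadlocked
Coarsest stable partition (strong bisimilarity classes):
  B0 = {s0, t0}
  B1 = {s3, t3}
  B2 = {s6, t6}
  B3 = {s1, s4, s7, t1, t4, t7}
  B4 = {s5, t5}
  B5 = {s2, t2}
s0 ∈ B0, t0 ∈ B0 → same block
Bisimilar ⇒ trace-equivalent.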